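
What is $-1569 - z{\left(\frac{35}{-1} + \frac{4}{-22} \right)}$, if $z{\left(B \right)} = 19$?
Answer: $-1588$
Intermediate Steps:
$-1569 - z{\left(\frac{35}{-1} + \frac{4}{-22} \right)} = -1569 - 19 = -1588$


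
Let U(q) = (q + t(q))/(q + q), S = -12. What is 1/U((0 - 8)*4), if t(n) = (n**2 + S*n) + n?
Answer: -1/21 ≈ -0.047619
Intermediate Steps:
t(n) = n**2 - 11*n (t(n) = (n**2 - 12*n) + n = n**2 - 11*n)
U(q) = (q + q*(-11 + q))/(2*q) (U(q) = (q + q*(-11 + q))/(q + q) = (q + q*(-11 + q))/((2*q)) = (q + q*(-11 + q))*(1/(2*q)) = (q + q*(-11 + q))/(2*q))
1/U((0 - 8)*4) = 1/(-5 + ((0 - 8)*4)/2) = 1/(-5 + (-8*4)/2) = 1/(-5 + (1/2)*(-32)) = 1/(-5 - 16) = 1/(-21) = -1/21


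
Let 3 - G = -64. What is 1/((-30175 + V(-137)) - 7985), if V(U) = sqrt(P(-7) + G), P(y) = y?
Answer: -636/24269759 - sqrt(15)/728092770 ≈ -2.6211e-5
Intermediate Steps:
G = 67 (G = 3 - 1*(-64) = 3 + 64 = 67)
V(U) = 2*sqrt(15) (V(U) = sqrt(-7 + 67) = sqrt(60) = 2*sqrt(15))
1/((-30175 + V(-137)) - 7985) = 1/((-30175 + 2*sqrt(15)) - 7985) = 1/(-38160 + 2*sqrt(15))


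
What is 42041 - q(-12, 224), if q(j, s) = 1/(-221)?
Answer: 9291062/221 ≈ 42041.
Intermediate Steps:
q(j, s) = -1/221
42041 - q(-12, 224) = 42041 - 1*(-1/221) = 42041 + 1/221 = 9291062/221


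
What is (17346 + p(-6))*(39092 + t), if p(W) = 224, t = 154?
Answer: 689552220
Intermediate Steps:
(17346 + p(-6))*(39092 + t) = (17346 + 224)*(39092 + 154) = 17570*39246 = 689552220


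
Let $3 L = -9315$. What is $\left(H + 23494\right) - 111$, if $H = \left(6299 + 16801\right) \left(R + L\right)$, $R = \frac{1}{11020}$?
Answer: $- \frac{39507865312}{551} \approx -7.1702 \cdot 10^{7}$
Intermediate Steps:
$L = -3105$ ($L = \frac{1}{3} \left(-9315\right) = -3105$)
$R = \frac{1}{11020} \approx 9.0744 \cdot 10^{-5}$
$H = - \frac{39520749345}{551}$ ($H = \left(6299 + 16801\right) \left(\frac{1}{11020} - 3105\right) = 23100 \left(- \frac{34217099}{11020}\right) = - \frac{39520749345}{551} \approx -7.1725 \cdot 10^{7}$)
$\left(H + 23494\right) - 111 = \left(- \frac{39520749345}{551} + 23494\right) - 111 = - \frac{39507804151}{551} - 111 = - \frac{39507865312}{551}$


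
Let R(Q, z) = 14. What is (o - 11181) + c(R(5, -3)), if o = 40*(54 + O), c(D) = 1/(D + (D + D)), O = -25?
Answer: -420881/42 ≈ -10021.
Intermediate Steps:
c(D) = 1/(3*D) (c(D) = 1/(D + 2*D) = 1/(3*D))
o = 1160 (o = 40*(54 - 25) = 40*29 = 1160)
(o - 11181) + c(R(5, -3)) = (1160 - 11181) + (⅓)/14 = -10021 + (⅓)*(1/14) = -10021 + 1/42 = -420881/42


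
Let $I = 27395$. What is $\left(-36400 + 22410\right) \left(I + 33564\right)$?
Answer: $-852816410$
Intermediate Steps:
$\left(-36400 + 22410\right) \left(I + 33564\right) = \left(-36400 + 22410\right) \left(27395 + 33564\right) = \left(-13990\right) 60959 = -852816410$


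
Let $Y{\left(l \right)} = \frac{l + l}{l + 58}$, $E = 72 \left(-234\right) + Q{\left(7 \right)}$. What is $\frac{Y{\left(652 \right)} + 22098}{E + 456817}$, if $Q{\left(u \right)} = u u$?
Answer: $\frac{3922721}{78103195} \approx 0.050225$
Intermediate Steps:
$Q{\left(u \right)} = u^{2}$
$E = -16799$ ($E = 72 \left(-234\right) + 7^{2} = -16848 + 49 = -16799$)
$Y{\left(l \right)} = \frac{2 l}{58 + l}$
$\frac{Y{\left(652 \right)} + 22098}{E + 456817} = \frac{2 \cdot 652 \frac{1}{58 + 652} + 22098}{-16799 + 456817} = \frac{2 \cdot 652 \cdot \frac{1}{710} + 22098}{440018} = \left(2 \cdot 652 \cdot \frac{1}{710} + 22098\right) \frac{1}{440018} = \left(\frac{652}{355} + 22098\right) \frac{1}{440018} = \frac{7845442}{355} \cdot \frac{1}{440018} = \frac{3922721}{78103195}$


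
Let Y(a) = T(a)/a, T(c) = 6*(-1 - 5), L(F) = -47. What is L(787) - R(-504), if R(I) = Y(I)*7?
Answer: -95/2 ≈ -47.500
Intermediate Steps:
T(c) = -36 (T(c) = 6*(-6) = -36)
Y(a) = -36/a
R(I) = -252/I (R(I) = -36/I*7 = -252/I)
L(787) - R(-504) = -47 - (-252)/(-504) = -47 - (-252)*(-1)/504 = -47 - 1*½ = -47 - ½ = -95/2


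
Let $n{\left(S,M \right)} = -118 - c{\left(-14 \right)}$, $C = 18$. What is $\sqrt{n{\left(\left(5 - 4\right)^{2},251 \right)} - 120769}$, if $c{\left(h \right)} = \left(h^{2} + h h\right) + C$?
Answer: $i \sqrt{121297} \approx 348.28 i$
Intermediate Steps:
$c{\left(h \right)} = 18 + 2 h^{2}$ ($c{\left(h \right)} = \left(h^{2} + h h\right) + 18 = \left(h^{2} + h^{2}\right) + 18 = 2 h^{2} + 18 = 18 + 2 h^{2}$)
$n{\left(S,M \right)} = -528$ ($n{\left(S,M \right)} = -118 - \left(18 + 2 \left(-14\right)^{2}\right) = -118 - \left(18 + 2 \cdot 196\right) = -118 - \left(18 + 392\right) = -118 - 410 = -528$)
$\sqrt{n{\left(\left(5 - 4\right)^{2},251 \right)} - 120769} = \sqrt{-528 - 120769} = \sqrt{-121297} = i \sqrt{121297}$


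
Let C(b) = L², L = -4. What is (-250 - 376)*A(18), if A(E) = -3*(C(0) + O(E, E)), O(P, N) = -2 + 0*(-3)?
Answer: 26292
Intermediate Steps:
O(P, N) = -2 (O(P, N) = -2 + 0 = -2)
C(b) = 16 (C(b) = (-4)² = 16)
A(E) = -42 (A(E) = -3*(16 - 2) = -3*14 = -42)
(-250 - 376)*A(18) = (-250 - 376)*(-42) = -626*(-42) = 26292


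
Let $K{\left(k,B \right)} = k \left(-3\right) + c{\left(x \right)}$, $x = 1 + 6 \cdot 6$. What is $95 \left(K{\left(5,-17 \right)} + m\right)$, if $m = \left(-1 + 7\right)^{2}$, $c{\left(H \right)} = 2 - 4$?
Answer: $1805$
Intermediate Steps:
$x = 37$ ($x = 1 + 36 = 37$)
$c{\left(H \right)} = -2$
$m = 36$ ($m = 6^{2} = 36$)
$K{\left(k,B \right)} = -2 - 3 k$ ($K{\left(k,B \right)} = k \left(-3\right) - 2 = - 3 k - 2 = -2 - 3 k$)
$95 \left(K{\left(5,-17 \right)} + m\right) = 95 \left(\left(-2 - 15\right) + 36\right) = 95 \left(-17 + 36\right) = 95 \cdot 19 = 1805$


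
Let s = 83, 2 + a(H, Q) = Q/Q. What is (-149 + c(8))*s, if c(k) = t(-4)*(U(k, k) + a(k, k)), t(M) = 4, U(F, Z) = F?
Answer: -10043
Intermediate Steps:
a(H, Q) = -1 (a(H, Q) = -2 + Q/Q = -2 + 1 = -1)
c(k) = -4 + 4*k (c(k) = 4*(k - 1) = 4*(-1 + k) = -4 + 4*k)
(-149 + c(8))*s = (-149 + (-4 + 4*8))*83 = (-149 + (-4 + 32))*83 = (-149 + 28)*83 = -121*83 = -10043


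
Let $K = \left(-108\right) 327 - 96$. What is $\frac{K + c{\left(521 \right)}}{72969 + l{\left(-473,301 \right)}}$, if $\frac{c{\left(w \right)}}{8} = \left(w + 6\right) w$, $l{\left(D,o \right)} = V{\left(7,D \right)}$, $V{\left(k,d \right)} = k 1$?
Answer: $\frac{540281}{18244} \approx 29.614$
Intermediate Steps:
$V{\left(k,d \right)} = k$
$l{\left(D,o \right)} = 7$
$K = -35412$ ($K = -35316 - 96 = -35412$)
$c{\left(w \right)} = 8 w \left(6 + w\right)$ ($c{\left(w \right)} = 8 \left(w + 6\right) w = 8 \left(6 + w\right) w = 8 w \left(6 + w\right)$)
$\frac{K + c{\left(521 \right)}}{72969 + l{\left(-473,301 \right)}} = \frac{-35412 + 8 \cdot 521 \left(6 + 521\right)}{72969 + 7} = \frac{-35412 + 8 \cdot 521 \cdot 527}{72976} = \left(-35412 + 2196536\right) \frac{1}{72976} = 2161124 \cdot \frac{1}{72976} = \frac{540281}{18244}$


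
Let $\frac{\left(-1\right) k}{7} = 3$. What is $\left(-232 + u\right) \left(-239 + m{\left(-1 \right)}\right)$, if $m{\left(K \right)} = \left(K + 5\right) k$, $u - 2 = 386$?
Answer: $-50388$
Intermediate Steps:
$u = 388$ ($u = 2 + 386 = 388$)
$k = -21$ ($k = \left(-7\right) 3 = -21$)
$m{\left(K \right)} = -105 - 21 K$ ($m{\left(K \right)} = \left(K + 5\right) \left(-21\right) = \left(5 + K\right) \left(-21\right) = -105 - 21 K$)
$\left(-232 + u\right) \left(-239 + m{\left(-1 \right)}\right) = \left(-232 + 388\right) \left(-239 - 84\right) = 156 \left(-239 + \left(-105 + 21\right)\right) = 156 \left(-239 - 84\right) = 156 \left(-323\right) = -50388$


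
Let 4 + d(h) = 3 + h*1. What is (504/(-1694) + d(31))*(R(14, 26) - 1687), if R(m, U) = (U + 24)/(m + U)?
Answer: -1101561/22 ≈ -50071.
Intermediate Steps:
d(h) = -1 + h (d(h) = -4 + (3 + h*1) = -4 + (3 + h) = -1 + h)
R(m, U) = (24 + U)/(U + m)
(504/(-1694) + d(31))*(R(14, 26) - 1687) = (504/(-1694) + (-1 + 31))*((24 + 26)/(26 + 14) - 1687) = (504*(-1/1694) + 30)*(50/40 - 1687) = (-36/121 + 30)*((1/40)*50 - 1687) = 3594*(5/4 - 1687)/121 = (3594/121)*(-6743/4) = -1101561/22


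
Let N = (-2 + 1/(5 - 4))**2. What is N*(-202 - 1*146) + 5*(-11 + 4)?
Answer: -383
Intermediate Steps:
N = 1 (N = (-2 + 1/1)**2 = (-2 + 1)**2 = (-1)**2 = 1)
N*(-202 - 1*146) + 5*(-11 + 4) = 1*(-202 - 1*146) + 5*(-11 + 4) = 1*(-202 - 146) + 5*(-7) = 1*(-348) - 35 = -348 - 35 = -383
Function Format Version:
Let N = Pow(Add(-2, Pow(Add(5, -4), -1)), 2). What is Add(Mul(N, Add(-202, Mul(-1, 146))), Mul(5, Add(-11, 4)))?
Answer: -383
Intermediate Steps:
N = 1 (N = Pow(Add(-2, Pow(1, -1)), 2) = Pow(Add(-2, 1), 2) = Pow(-1, 2) = 1)
Add(Mul(N, Add(-202, Mul(-1, 146))), Mul(5, Add(-11, 4))) = Add(Mul(1, Add(-202, Mul(-1, 146))), Mul(5, Add(-11, 4))) = Add(Mul(1, Add(-202, -146)), Mul(5, -7)) = Add(Mul(1, -348), -35) = Add(-348, -35) = -383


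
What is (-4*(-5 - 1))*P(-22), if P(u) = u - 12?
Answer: -816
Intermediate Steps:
P(u) = -12 + u
(-4*(-5 - 1))*P(-22) = (-4*(-5 - 1))*(-12 - 22) = -4*(-6)*(-34) = 24*(-34) = -816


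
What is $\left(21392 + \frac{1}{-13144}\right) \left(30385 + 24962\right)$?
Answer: $\frac{15562272812109}{13144} \approx 1.184 \cdot 10^{9}$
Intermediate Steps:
$\left(21392 + \frac{1}{-13144}\right) \left(30385 + 24962\right) = \left(21392 - \frac{1}{13144}\right) 55347 = \frac{281176447}{13144} \cdot 55347 = \frac{15562272812109}{13144}$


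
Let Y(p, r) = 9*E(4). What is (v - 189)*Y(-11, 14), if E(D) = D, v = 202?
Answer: 468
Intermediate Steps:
Y(p, r) = 36 (Y(p, r) = 9*4 = 36)
(v - 189)*Y(-11, 14) = (202 - 189)*36 = 13*36 = 468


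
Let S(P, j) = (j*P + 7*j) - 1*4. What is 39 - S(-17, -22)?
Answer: -177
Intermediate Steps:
S(P, j) = -4 + 7*j + P*j (S(P, j) = (P*j + 7*j) - 4 = (7*j + P*j) - 4 = -4 + 7*j + P*j)
39 - S(-17, -22) = 39 - (-4 + 7*(-22) - 17*(-22)) = 39 - (-4 - 154 + 374) = 39 - 1*216 = 39 - 216 = -177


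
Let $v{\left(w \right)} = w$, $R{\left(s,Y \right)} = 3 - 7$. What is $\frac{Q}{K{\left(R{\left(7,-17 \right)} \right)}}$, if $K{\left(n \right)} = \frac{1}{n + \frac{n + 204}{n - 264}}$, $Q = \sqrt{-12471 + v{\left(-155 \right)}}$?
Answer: $- \frac{318 i \sqrt{12626}}{67} \approx - 533.32 i$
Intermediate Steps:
$R{\left(s,Y \right)} = -4$
$Q = i \sqrt{12626}$ ($Q = \sqrt{-12471 - 155} = \sqrt{-12626} = i \sqrt{12626} \approx 112.37 i$)
$K{\left(n \right)} = \frac{1}{n + \frac{204 + n}{-264 + n}}$
$\frac{Q}{K{\left(R{\left(7,-17 \right)} \right)}} = \frac{i \sqrt{12626}}{\frac{1}{204 + \left(-4\right)^{2} - -1052} \left(-264 - 4\right)} = \frac{i \sqrt{12626}}{\frac{1}{204 + 16 + 1052} \left(-268\right)} = \frac{i \sqrt{12626}}{\frac{1}{1272} \left(-268\right)} = \frac{i \sqrt{12626}}{- \frac{67}{318}} = i \sqrt{12626} \left(- \frac{318}{67}\right) = - \frac{318 i \sqrt{12626}}{67}$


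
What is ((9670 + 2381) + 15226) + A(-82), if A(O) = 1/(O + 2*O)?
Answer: 6710141/246 ≈ 27277.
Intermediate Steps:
A(O) = 1/(3*O)
((9670 + 2381) + 15226) + A(-82) = ((9670 + 2381) + 15226) + (⅓)/(-82) = (12051 + 15226) + (⅓)*(-1/82) = 27277 - 1/246 = 6710141/246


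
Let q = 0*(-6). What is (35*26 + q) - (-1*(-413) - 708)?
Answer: 1205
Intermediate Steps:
q = 0
(35*26 + q) - (-1*(-413) - 708) = (35*26 + 0) - (-1*(-413) - 708) = (910 + 0) - (413 - 708) = 910 - 1*(-295) = 910 + 295 = 1205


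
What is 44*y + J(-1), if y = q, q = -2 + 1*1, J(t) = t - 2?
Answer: -47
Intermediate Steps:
J(t) = -2 + t
q = -1 (q = -2 + 1 = -1)
y = -1
44*y + J(-1) = 44*(-1) + (-2 - 1) = -44 - 3 = -47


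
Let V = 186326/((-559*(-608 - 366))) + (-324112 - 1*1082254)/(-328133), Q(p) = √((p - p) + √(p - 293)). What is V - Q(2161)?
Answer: 739586923/159800771 - √2*467^(¼) ≈ -1.9460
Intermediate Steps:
Q(p) = (-293 + p)^(¼) (Q(p) = √(0 + √(-293 + p)) = √(√(-293 + p)) = (-293 + p)^(¼))
V = 739586923/159800771 (V = 186326/((-559*(-974))) + (-324112 - 1082254)*(-1/328133) = 186326/544466 - 1406366*(-1/328133) = 186326*(1/544466) + 108182/25241 = 93163/272233 + 108182/25241 = 739586923/159800771 ≈ 4.6282)
V - Q(2161) = 739586923/159800771 - (-293 + 2161)^(¼) = 739586923/159800771 - 1868^(¼) = 739586923/159800771 - √2*467^(¼)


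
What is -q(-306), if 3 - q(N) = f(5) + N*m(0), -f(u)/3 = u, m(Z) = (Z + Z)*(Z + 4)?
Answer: -18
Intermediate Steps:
m(Z) = 2*Z*(4 + Z) (m(Z) = (2*Z)*(4 + Z) = 2*Z*(4 + Z))
f(u) = -3*u
q(N) = 18 (q(N) = 3 - (-3*5 + N*(2*0*(4 + 0))) = 3 - (-15 + N*(2*0*4)) = 3 - (-15 + N*0) = 3 - (-15 + 0) = 3 - 1*(-15) = 3 + 15 = 18)
-q(-306) = -1*18 = -18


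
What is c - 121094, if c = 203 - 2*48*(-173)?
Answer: -104283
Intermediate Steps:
c = 16811 (c = 203 - 96*(-173) = 203 + 16608 = 16811)
c - 121094 = 16811 - 121094 = -104283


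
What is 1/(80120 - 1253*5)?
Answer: 1/73855 ≈ 1.3540e-5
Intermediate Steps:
1/(80120 - 1253*5) = 1/(80120 - 6265) = 1/73855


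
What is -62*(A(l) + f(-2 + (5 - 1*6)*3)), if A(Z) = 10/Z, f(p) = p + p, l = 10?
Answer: 558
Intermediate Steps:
f(p) = 2*p
-62*(A(l) + f(-2 + (5 - 1*6)*3)) = -62*(10/10 + 2*(-2 + (5 - 1*6)*3)) = -62*(10*(⅒) + 2*(-2 + (5 - 6)*3)) = -62*(1 + 2*(-2 - 1*3)) = -62*(1 + 2*(-2 - 3)) = -62*(1 + 2*(-5)) = -62*(1 - 10) = -62*(-9) = 558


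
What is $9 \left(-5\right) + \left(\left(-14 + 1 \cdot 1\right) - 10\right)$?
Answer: $-68$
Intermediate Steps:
$9 \left(-5\right) + \left(\left(-14 + 1 \cdot 1\right) - 10\right) = -45 + \left(\left(-14 + 1\right) - 10\right) = -45 - 23 = -68$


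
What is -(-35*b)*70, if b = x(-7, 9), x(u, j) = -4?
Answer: -9800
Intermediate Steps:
b = -4
-(-35*b)*70 = -(-35*(-4))*70 = -140*70 = -1*9800 = -9800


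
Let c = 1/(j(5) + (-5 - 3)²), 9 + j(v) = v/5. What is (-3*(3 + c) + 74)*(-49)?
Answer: -25459/8 ≈ -3182.4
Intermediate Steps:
j(v) = -9 + v/5
c = 1/56 (c = 1/((-9 + (⅕)*5) + (-5 - 3)²) = 1/((-9 + 1) + (-8)²) = 1/(-8 + 64) = 1/56 ≈ 0.017857)
(-3*(3 + c) + 74)*(-49) = (-3*(3 + 1/56) + 74)*(-49) = (-3*169/56 + 74)*(-49) = (-507/56 + 74)*(-49) = (3637/56)*(-49) = -25459/8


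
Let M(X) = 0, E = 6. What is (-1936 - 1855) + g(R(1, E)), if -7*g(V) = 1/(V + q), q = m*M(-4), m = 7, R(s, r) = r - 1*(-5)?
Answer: -291908/77 ≈ -3791.0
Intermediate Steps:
R(s, r) = 5 + r (R(s, r) = r + 5 = 5 + r)
q = 0 (q = 7*0 = 0)
g(V) = -1/(7*V) (g(V) = -1/(7*(V + 0)) = -1/(7*V))
(-1936 - 1855) + g(R(1, E)) = (-1936 - 1855) - 1/(7*(5 + 6)) = -3791 - ⅐/11 = -3791 - ⅐*1/11 = -3791 - 1/77 = -291908/77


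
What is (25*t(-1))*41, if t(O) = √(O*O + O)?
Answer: 0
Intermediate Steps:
t(O) = √(O + O²) (t(O) = √(O² + O) = √(O + O²))
(25*t(-1))*41 = (25*√(-(1 - 1)))*41 = (25*√(-1*0))*41 = (25*√0)*41 = (25*0)*41 = 0*41 = 0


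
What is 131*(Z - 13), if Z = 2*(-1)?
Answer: -1965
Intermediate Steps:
Z = -2
131*(Z - 13) = 131*(-2 - 13) = 131*(-15) = -1965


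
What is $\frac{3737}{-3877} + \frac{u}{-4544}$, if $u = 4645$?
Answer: $- \frac{34989593}{17617088} \approx -1.9861$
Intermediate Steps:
$\frac{3737}{-3877} + \frac{u}{-4544} = \frac{3737}{-3877} + \frac{4645}{-4544} = 3737 \left(- \frac{1}{3877}\right) + 4645 \left(- \frac{1}{4544}\right) = - \frac{3737}{3877} - \frac{4645}{4544} = - \frac{34989593}{17617088}$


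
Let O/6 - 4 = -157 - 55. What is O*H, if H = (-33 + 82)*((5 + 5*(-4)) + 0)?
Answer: 917280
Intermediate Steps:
H = -735 (H = 49*((5 - 20) + 0) = 49*(-15 + 0) = 49*(-15) = -735)
O = -1248 (O = 24 + 6*(-157 - 55) = 24 + 6*(-212) = 24 - 1272 = -1248)
O*H = -1248*(-735) = 917280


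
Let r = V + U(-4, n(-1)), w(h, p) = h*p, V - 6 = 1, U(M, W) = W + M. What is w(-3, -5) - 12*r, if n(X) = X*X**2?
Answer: -9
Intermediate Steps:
n(X) = X**3
U(M, W) = M + W
V = 7 (V = 6 + 1 = 7)
r = 2 (r = 7 + (-4 + (-1)**3) = 7 + (-4 - 1) = 7 - 5 = 2)
w(-3, -5) - 12*r = -3*(-5) - 12*2 = 15 - 24 = -9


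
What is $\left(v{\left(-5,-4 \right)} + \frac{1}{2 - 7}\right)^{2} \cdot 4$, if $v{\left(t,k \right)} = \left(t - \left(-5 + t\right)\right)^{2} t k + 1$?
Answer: $\frac{25080064}{25} \approx 1.0032 \cdot 10^{6}$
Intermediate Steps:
$v{\left(t,k \right)} = 1 + 25 k t$ ($v{\left(t,k \right)} = 5^{2} t k + 1 = 25 t k + 1 = 25 k t + 1 = 1 + 25 k t$)
$\left(v{\left(-5,-4 \right)} + \frac{1}{2 - 7}\right)^{2} \cdot 4 = \left(\left(1 + 25 \left(-4\right) \left(-5\right)\right) + \frac{1}{2 - 7}\right)^{2} \cdot 4 = \left(\left(1 + 500\right) + \frac{1}{-5}\right)^{2} \cdot 4 = \left(501 - \frac{1}{5}\right)^{2} \cdot 4 = \left(\frac{2504}{5}\right)^{2} \cdot 4 = \frac{6270016}{25} \cdot 4 = \frac{25080064}{25}$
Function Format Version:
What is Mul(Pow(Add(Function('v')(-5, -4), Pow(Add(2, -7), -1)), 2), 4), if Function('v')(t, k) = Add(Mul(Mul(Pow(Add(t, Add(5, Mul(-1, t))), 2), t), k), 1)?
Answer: Rational(25080064, 25) ≈ 1.0032e+6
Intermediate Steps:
Function('v')(t, k) = Add(1, Mul(25, k, t)) (Function('v')(t, k) = Add(Mul(Mul(Pow(5, 2), t), k), 1) = Add(Mul(Mul(25, t), k), 1) = Add(Mul(25, k, t), 1) = Add(1, Mul(25, k, t)))
Mul(Pow(Add(Function('v')(-5, -4), Pow(Add(2, -7), -1)), 2), 4) = Mul(Pow(Add(Add(1, Mul(25, -4, -5)), Pow(Add(2, -7), -1)), 2), 4) = Mul(Pow(Add(Add(1, 500), Pow(-5, -1)), 2), 4) = Mul(Pow(Add(501, Rational(-1, 5)), 2), 4) = Mul(Pow(Rational(2504, 5), 2), 4) = Mul(Rational(6270016, 25), 4) = Rational(25080064, 25)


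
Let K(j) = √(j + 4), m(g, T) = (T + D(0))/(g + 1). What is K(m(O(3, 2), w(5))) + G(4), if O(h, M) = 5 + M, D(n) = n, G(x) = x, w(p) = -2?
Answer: 4 + √15/2 ≈ 5.9365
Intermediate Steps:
m(g, T) = T/(1 + g) (m(g, T) = (T + 0)/(g + 1) = T/(1 + g))
K(j) = √(4 + j)
K(m(O(3, 2), w(5))) + G(4) = √(4 - 2/(1 + (5 + 2))) + 4 = √(4 - 2/(1 + 7)) + 4 = √(4 - 2/8) + 4 = √(4 - 2*⅛) + 4 = √(4 - ¼) + 4 = √(15/4) + 4 = √15/2 + 4 = 4 + √15/2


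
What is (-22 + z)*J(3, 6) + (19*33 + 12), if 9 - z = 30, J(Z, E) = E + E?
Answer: 123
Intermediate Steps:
J(Z, E) = 2*E
z = -21 (z = 9 - 1*30 = 9 - 30 = -21)
(-22 + z)*J(3, 6) + (19*33 + 12) = (-22 - 21)*(2*6) + (19*33 + 12) = -43*12 + (627 + 12) = -516 + 639 = 123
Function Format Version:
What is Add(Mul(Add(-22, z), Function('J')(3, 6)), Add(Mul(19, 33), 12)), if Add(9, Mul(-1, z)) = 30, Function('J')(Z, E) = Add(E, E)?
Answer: 123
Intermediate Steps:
Function('J')(Z, E) = Mul(2, E)
z = -21 (z = Add(9, Mul(-1, 30)) = Add(9, -30) = -21)
Add(Mul(Add(-22, z), Function('J')(3, 6)), Add(Mul(19, 33), 12)) = Add(Mul(Add(-22, -21), Mul(2, 6)), Add(Mul(19, 33), 12)) = Add(Mul(-43, 12), Add(627, 12)) = Add(-516, 639) = 123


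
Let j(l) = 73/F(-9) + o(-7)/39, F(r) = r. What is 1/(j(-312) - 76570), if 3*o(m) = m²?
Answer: -13/995510 ≈ -1.3059e-5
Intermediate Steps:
o(m) = m²/3
j(l) = -100/13 (j(l) = 73/(-9) + ((⅓)*(-7)²)/39 = 73*(-⅑) + ((⅓)*49)*(1/39) = -73/9 + (49/3)*(1/39) = -73/9 + 49/117 = -100/13)
1/(j(-312) - 76570) = 1/(-100/13 - 76570) = 1/(-995510/13) = -13/995510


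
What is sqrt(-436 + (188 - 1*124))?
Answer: 2*I*sqrt(93) ≈ 19.287*I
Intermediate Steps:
sqrt(-436 + (188 - 1*124)) = sqrt(-436 + (188 - 124)) = sqrt(-436 + 64) = sqrt(-372) = 2*I*sqrt(93)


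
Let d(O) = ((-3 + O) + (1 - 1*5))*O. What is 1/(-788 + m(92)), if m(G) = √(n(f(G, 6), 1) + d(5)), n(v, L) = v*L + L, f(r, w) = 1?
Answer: -197/155238 - I*√2/310476 ≈ -0.001269 - 4.555e-6*I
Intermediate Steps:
n(v, L) = L + L*v (n(v, L) = L*v + L = L + L*v)
d(O) = O*(-7 + O) (d(O) = ((-3 + O) + (1 - 5))*O = ((-3 + O) - 4)*O = (-7 + O)*O = O*(-7 + O))
m(G) = 2*I*√2 (m(G) = √(1*(1 + 1) + 5*(-7 + 5)) = √(1*2 + 5*(-2)) = √(2 - 10) = √(-8) = 2*I*√2)
1/(-788 + m(92)) = 1/(-788 + 2*I*√2)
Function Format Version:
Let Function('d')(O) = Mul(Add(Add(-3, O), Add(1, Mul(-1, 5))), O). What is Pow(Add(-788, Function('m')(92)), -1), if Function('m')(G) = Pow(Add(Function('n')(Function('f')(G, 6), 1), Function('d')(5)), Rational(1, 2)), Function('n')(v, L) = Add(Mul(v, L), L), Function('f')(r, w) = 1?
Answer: Add(Rational(-197, 155238), Mul(Rational(-1, 310476), I, Pow(2, Rational(1, 2)))) ≈ Add(-0.0012690, Mul(-4.5550e-6, I))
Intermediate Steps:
Function('n')(v, L) = Add(L, Mul(L, v)) (Function('n')(v, L) = Add(Mul(L, v), L) = Add(L, Mul(L, v)))
Function('d')(O) = Mul(O, Add(-7, O)) (Function('d')(O) = Mul(Add(Add(-3, O), Add(1, -5)), O) = Mul(Add(Add(-3, O), -4), O) = Mul(Add(-7, O), O) = Mul(O, Add(-7, O)))
Function('m')(G) = Mul(2, I, Pow(2, Rational(1, 2))) (Function('m')(G) = Pow(Add(Mul(1, Add(1, 1)), Mul(5, Add(-7, 5))), Rational(1, 2)) = Pow(Add(Mul(1, 2), Mul(5, -2)), Rational(1, 2)) = Pow(Add(2, -10), Rational(1, 2)) = Pow(-8, Rational(1, 2)) = Mul(2, I, Pow(2, Rational(1, 2))))
Pow(Add(-788, Function('m')(92)), -1) = Pow(Add(-788, Mul(2, I, Pow(2, Rational(1, 2)))), -1)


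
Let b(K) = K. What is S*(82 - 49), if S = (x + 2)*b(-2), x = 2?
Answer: -264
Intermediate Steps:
S = -8 (S = (2 + 2)*(-2) = 4*(-2) = -8)
S*(82 - 49) = -8*(82 - 49) = -8*33 = -264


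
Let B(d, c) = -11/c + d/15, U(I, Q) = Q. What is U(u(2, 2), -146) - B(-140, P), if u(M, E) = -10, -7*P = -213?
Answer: -29033/213 ≈ -136.31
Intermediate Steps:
P = 213/7 (P = -⅐*(-213) = 213/7 ≈ 30.429)
B(d, c) = -11/c + d/15 (B(d, c) = -11/c + d*(1/15) = -11/c + d/15)
U(u(2, 2), -146) - B(-140, P) = -146 - (-11/213/7 + (1/15)*(-140)) = -146 - (-11*7/213 - 28/3) = -146 - (-77/213 - 28/3) = -146 - 1*(-2065/213) = -146 + 2065/213 = -29033/213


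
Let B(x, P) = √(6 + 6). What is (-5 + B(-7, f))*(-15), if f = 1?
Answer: 75 - 30*√3 ≈ 23.038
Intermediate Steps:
B(x, P) = 2*√3 (B(x, P) = √12 = 2*√3)
(-5 + B(-7, f))*(-15) = (-5 + 2*√3)*(-15) = 75 - 30*√3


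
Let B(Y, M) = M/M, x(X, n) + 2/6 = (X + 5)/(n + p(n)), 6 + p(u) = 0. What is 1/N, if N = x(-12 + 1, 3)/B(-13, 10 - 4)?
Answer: ⅗ ≈ 0.60000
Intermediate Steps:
p(u) = -6 (p(u) = -6 + 0 = -6)
x(X, n) = -⅓ + (5 + X)/(-6 + n) (x(X, n) = -⅓ + (X + 5)/(n - 6) = -⅓ + (5 + X)/(-6 + n))
B(Y, M) = 1
N = 5/3 (N = ((7 + (-12 + 1) - ⅓*3)/(-6 + 3))/1 = ((7 - 11 - 1)/(-3))*1 = -⅓*(-5)*1 = (5/3)*1 = 5/3 ≈ 1.6667)
1/N = 1/(5/3) = ⅗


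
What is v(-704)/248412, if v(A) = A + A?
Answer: -352/62103 ≈ -0.0056680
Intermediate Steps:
v(A) = 2*A
v(-704)/248412 = (2*(-704))/248412 = -1408*1/248412 = -352/62103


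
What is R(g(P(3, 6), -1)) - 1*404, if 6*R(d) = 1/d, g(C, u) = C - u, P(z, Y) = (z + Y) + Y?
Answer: -38783/96 ≈ -403.99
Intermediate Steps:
P(z, Y) = z + 2*Y (P(z, Y) = (Y + z) + Y = z + 2*Y)
R(d) = 1/(6*d)
R(g(P(3, 6), -1)) - 1*404 = 1/(6*((3 + 2*6) - 1*(-1))) - 1*404 = 1/(6*((3 + 12) + 1)) - 404 = 1/(6*(15 + 1)) - 404 = (⅙)/16 - 404 = (⅙)*(1/16) - 404 = 1/96 - 404 = -38783/96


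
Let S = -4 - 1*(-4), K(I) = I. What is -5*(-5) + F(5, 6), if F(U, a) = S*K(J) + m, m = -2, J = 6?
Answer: 23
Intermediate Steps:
S = 0 (S = -4 + 4 = 0)
F(U, a) = -2 (F(U, a) = 0*6 - 2 = 0 - 2 = -2)
-5*(-5) + F(5, 6) = -5*(-5) - 2 = 25 - 2 = 23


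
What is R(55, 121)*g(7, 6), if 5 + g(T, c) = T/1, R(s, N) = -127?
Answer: -254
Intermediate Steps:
g(T, c) = -5 + T (g(T, c) = -5 + T/1 = -5 + T*1 = -5 + T)
R(55, 121)*g(7, 6) = -127*(-5 + 7) = -127*2 = -254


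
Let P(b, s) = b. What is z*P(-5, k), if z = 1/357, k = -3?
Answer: -5/357 ≈ -0.014006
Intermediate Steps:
z = 1/357 ≈ 0.0028011
z*P(-5, k) = (1/357)*(-5) = -5/357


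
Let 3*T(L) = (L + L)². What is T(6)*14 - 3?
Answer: 669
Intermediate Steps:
T(L) = 4*L²/3 (T(L) = (L + L)²/3 = (2*L)²/3 = (4*L²)/3 = 4*L²/3)
T(6)*14 - 3 = ((4/3)*6²)*14 - 3 = ((4/3)*36)*14 - 3 = 48*14 - 3 = 672 - 3 = 669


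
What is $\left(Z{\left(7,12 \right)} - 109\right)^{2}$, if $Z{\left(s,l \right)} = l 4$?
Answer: $3721$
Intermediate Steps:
$Z{\left(s,l \right)} = 4 l$
$\left(Z{\left(7,12 \right)} - 109\right)^{2} = \left(4 \cdot 12 - 109\right)^{2} = \left(48 - 109\right)^{2} = \left(-61\right)^{2} = 3721$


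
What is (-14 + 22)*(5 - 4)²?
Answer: 8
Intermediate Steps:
(-14 + 22)*(5 - 4)² = 8*1² = 8*1 = 8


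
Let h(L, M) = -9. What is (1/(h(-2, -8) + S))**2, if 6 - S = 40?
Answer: 1/1849 ≈ 0.00054083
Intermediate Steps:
S = -34 (S = 6 - 1*40 = 6 - 40 = -34)
(1/(h(-2, -8) + S))**2 = (1/(-9 - 34))**2 = (1/(-43))**2 = (-1/43)**2 = 1/1849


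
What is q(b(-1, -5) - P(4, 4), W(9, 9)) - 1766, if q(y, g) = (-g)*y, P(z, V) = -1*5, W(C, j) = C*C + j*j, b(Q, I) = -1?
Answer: -2414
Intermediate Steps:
W(C, j) = C² + j²
P(z, V) = -5
q(y, g) = -g*y
q(b(-1, -5) - P(4, 4), W(9, 9)) - 1766 = -(9² + 9²)*(-1 - 1*(-5)) - 1766 = -(81 + 81)*(-1 + 5) - 1766 = -1*162*4 - 1766 = -648 - 1766 = -2414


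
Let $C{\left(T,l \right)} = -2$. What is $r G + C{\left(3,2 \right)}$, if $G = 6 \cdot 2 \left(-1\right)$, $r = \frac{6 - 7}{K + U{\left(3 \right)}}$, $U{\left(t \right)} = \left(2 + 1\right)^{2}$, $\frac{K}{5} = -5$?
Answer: $- \frac{11}{4} \approx -2.75$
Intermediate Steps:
$K = -25$ ($K = 5 \left(-5\right) = -25$)
$U{\left(t \right)} = 9$ ($U{\left(t \right)} = 3^{2} = 9$)
$r = \frac{1}{16}$ ($r = \frac{6 - 7}{-25 + 9} = - \frac{1}{-16} = \left(-1\right) \left(- \frac{1}{16}\right) = \frac{1}{16} \approx 0.0625$)
$G = -12$ ($G = 12 \left(-1\right) = -12$)
$r G + C{\left(3,2 \right)} = \frac{1}{16} \left(-12\right) - 2 = - \frac{3}{4} - 2 = - \frac{11}{4}$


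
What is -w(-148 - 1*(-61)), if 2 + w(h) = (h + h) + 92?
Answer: 84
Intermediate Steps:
w(h) = 90 + 2*h (w(h) = -2 + ((h + h) + 92) = -2 + (2*h + 92) = -2 + (92 + 2*h) = 90 + 2*h)
-w(-148 - 1*(-61)) = -(90 + 2*(-148 - 1*(-61))) = -(90 + 2*(-148 + 61)) = -(90 + 2*(-87)) = -(90 - 174) = -1*(-84) = 84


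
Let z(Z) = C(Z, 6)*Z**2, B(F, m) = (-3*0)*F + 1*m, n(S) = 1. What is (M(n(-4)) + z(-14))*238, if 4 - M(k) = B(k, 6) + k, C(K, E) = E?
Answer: 279174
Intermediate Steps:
B(F, m) = m (B(F, m) = 0*F + m = 0 + m = m)
M(k) = -2 - k (M(k) = 4 - (6 + k) = 4 + (-6 - k) = -2 - k)
z(Z) = 6*Z**2
(M(n(-4)) + z(-14))*238 = ((-2 - 1*1) + 6*(-14)**2)*238 = ((-2 - 1) + 6*196)*238 = (-3 + 1176)*238 = 1173*238 = 279174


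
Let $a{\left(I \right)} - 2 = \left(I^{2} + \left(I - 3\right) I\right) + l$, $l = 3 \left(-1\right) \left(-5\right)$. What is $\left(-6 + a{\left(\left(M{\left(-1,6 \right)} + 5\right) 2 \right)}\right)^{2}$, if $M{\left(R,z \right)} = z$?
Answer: $833569$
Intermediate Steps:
$l = 15$ ($l = \left(-3\right) \left(-5\right) = 15$)
$a{\left(I \right)} = 17 + I^{2} + I \left(-3 + I\right)$ ($a{\left(I \right)} = 2 + \left(\left(I^{2} + \left(I - 3\right) I\right) + 15\right) = 2 + \left(\left(I^{2} + \left(-3 + I\right) I\right) + 15\right) = 2 + \left(\left(I^{2} + I \left(-3 + I\right)\right) + 15\right) = 2 + \left(15 + I^{2} + I \left(-3 + I\right)\right) = 17 + I^{2} + I \left(-3 + I\right)$)
$\left(-6 + a{\left(\left(M{\left(-1,6 \right)} + 5\right) 2 \right)}\right)^{2} = \left(-6 + \left(17 - 3 \left(6 + 5\right) 2 + 2 \left(\left(6 + 5\right) 2\right)^{2}\right)\right)^{2} = \left(-6 + \left(17 - 3 \cdot 11 \cdot 2 + 2 \left(11 \cdot 2\right)^{2}\right)\right)^{2} = \left(-6 + \left(17 - 66 + 2 \cdot 22^{2}\right)\right)^{2} = \left(-6 + \left(17 - 66 + 2 \cdot 484\right)\right)^{2} = \left(-6 + \left(17 - 66 + 968\right)\right)^{2} = \left(-6 + 919\right)^{2} = 913^{2} = 833569$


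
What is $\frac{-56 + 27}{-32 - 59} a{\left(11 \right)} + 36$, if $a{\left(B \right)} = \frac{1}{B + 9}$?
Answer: $\frac{65549}{1820} \approx 36.016$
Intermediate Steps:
$a{\left(B \right)} = \frac{1}{9 + B}$
$\frac{-56 + 27}{-32 - 59} a{\left(11 \right)} + 36 = \frac{\left(-56 + 27\right) \frac{1}{-32 - 59}}{9 + 11} + 36 = \frac{\left(-29\right) \frac{1}{-91}}{20} + 36 = \left(-29\right) \left(- \frac{1}{91}\right) \frac{1}{20} + 36 = \frac{29}{91} \cdot \frac{1}{20} + 36 = \frac{29}{1820} + 36 = \frac{65549}{1820}$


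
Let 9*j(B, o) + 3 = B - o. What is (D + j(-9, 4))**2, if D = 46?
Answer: 158404/81 ≈ 1955.6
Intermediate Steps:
j(B, o) = -1/3 - o/9 + B/9 (j(B, o) = -1/3 + (B - o)/9 = -1/3 + (-o/9 + B/9) = -1/3 - o/9 + B/9)
(D + j(-9, 4))**2 = (46 + (-1/3 - 1/9*4 + (1/9)*(-9)))**2 = (46 + (-1/3 - 4/9 - 1))**2 = (46 - 16/9)**2 = (398/9)**2 = 158404/81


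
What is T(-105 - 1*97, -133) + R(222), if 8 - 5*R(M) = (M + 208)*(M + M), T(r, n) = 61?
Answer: -190607/5 ≈ -38121.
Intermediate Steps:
R(M) = 8/5 - 2*M*(208 + M)/5 (R(M) = 8/5 - (M + 208)*(M + M)/5 = 8/5 - (208 + M)*2*M/5 = 8/5 - 2*M*(208 + M)/5)
T(-105 - 1*97, -133) + R(222) = 61 + (8/5 - 416/5*222 - ⅖*222²) = 61 + (8/5 - 92352/5 - ⅖*49284) = 61 + (8/5 - 92352/5 - 98568/5) = 61 - 190912/5 = -190607/5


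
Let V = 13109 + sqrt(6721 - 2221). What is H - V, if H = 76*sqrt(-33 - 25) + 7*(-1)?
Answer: -13116 - 30*sqrt(5) + 76*I*sqrt(58) ≈ -13183.0 + 578.8*I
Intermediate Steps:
H = -7 + 76*I*sqrt(58) (H = 76*sqrt(-58) - 7 = 76*(I*sqrt(58)) - 7 = 76*I*sqrt(58) - 7 = -7 + 76*I*sqrt(58) ≈ -7.0 + 578.8*I)
V = 13109 + 30*sqrt(5) (V = 13109 + sqrt(4500) = 13109 + 30*sqrt(5) ≈ 13176.)
H - V = (-7 + 76*I*sqrt(58)) - (13109 + 30*sqrt(5)) = (-7 + 76*I*sqrt(58)) + (-13109 - 30*sqrt(5)) = -13116 - 30*sqrt(5) + 76*I*sqrt(58)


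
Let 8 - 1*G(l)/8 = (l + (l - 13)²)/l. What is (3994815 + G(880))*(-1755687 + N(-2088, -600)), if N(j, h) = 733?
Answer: -384935226442717/55 ≈ -6.9988e+12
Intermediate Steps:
G(l) = 64 - 8*(l + (-13 + l)²)/l (G(l) = 64 - 8*(l + (l - 13)²)/l = 64 - 8*(l + (-13 + l)²)/l)
(3994815 + G(880))*(-1755687 + N(-2088, -600)) = (3994815 + (56 - 8*(-13 + 880)²/880))*(-1755687 + 733) = (3994815 + (56 - 8*1/880*867²))*(-1754954) = (3994815 + (56 - 8*1/880*751689))*(-1754954) = (3994815 + (56 - 751689/110))*(-1754954) = (3994815 - 745529/110)*(-1754954) = (438684121/110)*(-1754954) = -384935226442717/55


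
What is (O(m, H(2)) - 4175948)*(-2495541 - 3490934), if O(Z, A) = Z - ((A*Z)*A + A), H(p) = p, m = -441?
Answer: 24991300169825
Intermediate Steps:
O(Z, A) = Z - A - Z*A**2 (O(Z, A) = Z - (Z*A**2 + A) = Z - (A + Z*A**2) = Z + (-A - Z*A**2) = Z - A - Z*A**2)
(O(m, H(2)) - 4175948)*(-2495541 - 3490934) = ((-441 - 1*2 - 1*(-441)*2**2) - 4175948)*(-2495541 - 3490934) = ((-441 - 2 - 1*(-441)*4) - 4175948)*(-5986475) = ((-441 - 2 + 1764) - 4175948)*(-5986475) = (1321 - 4175948)*(-5986475) = -4174627*(-5986475) = 24991300169825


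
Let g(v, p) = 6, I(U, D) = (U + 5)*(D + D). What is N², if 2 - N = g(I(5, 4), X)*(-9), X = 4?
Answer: 3136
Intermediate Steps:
I(U, D) = 2*D*(5 + U) (I(U, D) = (5 + U)*(2*D) = 2*D*(5 + U))
N = 56 (N = 2 - 6*(-9) = 2 - 1*(-54) = 2 + 54 = 56)
N² = 56² = 3136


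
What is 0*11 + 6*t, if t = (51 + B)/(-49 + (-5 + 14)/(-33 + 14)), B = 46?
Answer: -5529/470 ≈ -11.764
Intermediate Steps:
t = -1843/940 (t = (51 + 46)/(-49 + (-5 + 14)/(-33 + 14)) = 97/(-49 + 9/(-19)) = 97/(-49 + 9*(-1/19)) = 97/(-49 - 9/19) = 97/(-940/19) = 97*(-19/940) = -1843/940 ≈ -1.9606)
0*11 + 6*t = 0*11 + 6*(-1843/940) = 0 - 5529/470 = -5529/470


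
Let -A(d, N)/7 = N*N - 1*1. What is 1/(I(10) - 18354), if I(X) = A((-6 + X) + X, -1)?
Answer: -1/18354 ≈ -5.4484e-5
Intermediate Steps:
A(d, N) = 7 - 7*N² (A(d, N) = -7*(N*N - 1*1) = -7*(N² - 1) = -7*(-1 + N²) = 7 - 7*N²)
I(X) = 0 (I(X) = 7 - 7*(-1)² = 7 - 7*1 = 7 - 7 = 0)
1/(I(10) - 18354) = 1/(0 - 18354) = 1/(-18354) = -1/18354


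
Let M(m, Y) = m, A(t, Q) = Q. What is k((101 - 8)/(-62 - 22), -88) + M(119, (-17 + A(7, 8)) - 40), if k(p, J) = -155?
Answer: -36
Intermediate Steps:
k((101 - 8)/(-62 - 22), -88) + M(119, (-17 + A(7, 8)) - 40) = -155 + 119 = -36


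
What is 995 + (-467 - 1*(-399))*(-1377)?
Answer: 94631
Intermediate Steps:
995 + (-467 - 1*(-399))*(-1377) = 995 + (-467 + 399)*(-1377) = 995 - 68*(-1377) = 995 + 93636 = 94631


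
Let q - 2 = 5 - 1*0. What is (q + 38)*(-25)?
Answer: -1125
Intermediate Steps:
q = 7 (q = 2 + (5 - 1*0) = 2 + (5 + 0) = 2 + 5 = 7)
(q + 38)*(-25) = (7 + 38)*(-25) = 45*(-25) = -1125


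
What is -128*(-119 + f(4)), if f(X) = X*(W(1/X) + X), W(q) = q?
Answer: 13056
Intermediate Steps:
f(X) = X*(X + 1/X) (f(X) = X*(1/X + X) = X*(X + 1/X))
-128*(-119 + f(4)) = -128*(-119 + (1 + 4²)) = -128*(-119 + (1 + 16)) = -128*(-119 + 17) = -128*(-102) = 13056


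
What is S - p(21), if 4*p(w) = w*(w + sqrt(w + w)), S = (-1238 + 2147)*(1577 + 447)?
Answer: 7358823/4 - 21*sqrt(42)/4 ≈ 1.8397e+6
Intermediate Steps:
S = 1839816 (S = 909*2024 = 1839816)
p(w) = w*(w + sqrt(2)*sqrt(w))/4 (p(w) = (w*(w + sqrt(w + w)))/4 = (w*(w + sqrt(2*w)))/4 = (w*(w + sqrt(2)*sqrt(w)))/4 = w*(w + sqrt(2)*sqrt(w))/4)
S - p(21) = 1839816 - ((1/4)*21**2 + sqrt(2)*21**(3/2)/4) = 1839816 - ((1/4)*441 + sqrt(2)*(21*sqrt(21))/4) = 1839816 - (441/4 + 21*sqrt(42)/4) = 1839816 + (-441/4 - 21*sqrt(42)/4) = 7358823/4 - 21*sqrt(42)/4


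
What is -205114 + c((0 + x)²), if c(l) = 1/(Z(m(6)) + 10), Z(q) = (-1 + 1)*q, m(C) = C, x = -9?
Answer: -2051139/10 ≈ -2.0511e+5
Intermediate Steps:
Z(q) = 0 (Z(q) = 0*q = 0)
c(l) = ⅒ (c(l) = 1/(0 + 10) = 1/10 = ⅒)
-205114 + c((0 + x)²) = -205114 + ⅒ = -2051139/10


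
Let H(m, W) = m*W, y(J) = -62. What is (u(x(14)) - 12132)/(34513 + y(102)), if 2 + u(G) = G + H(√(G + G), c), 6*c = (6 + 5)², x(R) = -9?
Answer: -12143/34451 + 121*I*√2/68902 ≈ -0.35247 + 0.0024835*I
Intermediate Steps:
c = 121/6 (c = (6 + 5)²/6 = (⅙)*11² = (⅙)*121 = 121/6 ≈ 20.167)
H(m, W) = W*m
u(G) = -2 + G + 121*√2*√G/6 (u(G) = -2 + (G + 121*√(G + G)/6) = -2 + (G + 121*√(2*G)/6) = -2 + (G + 121*(√2*√G)/6) = -2 + (G + 121*√2*√G/6) = -2 + G + 121*√2*√G/6)
(u(x(14)) - 12132)/(34513 + y(102)) = ((-2 - 9 + 121*√2*√(-9)/6) - 12132)/(34513 - 62) = ((-2 - 9 + 121*√2*(3*I)/6) - 12132)/34451 = ((-2 - 9 + 121*I*√2/2) - 12132)*(1/34451) = ((-11 + 121*I*√2/2) - 12132)*(1/34451) = (-12143 + 121*I*√2/2)*(1/34451) = -12143/34451 + 121*I*√2/68902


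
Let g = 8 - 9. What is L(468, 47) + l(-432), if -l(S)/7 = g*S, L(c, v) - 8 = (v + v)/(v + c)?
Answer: -1553146/515 ≈ -3015.8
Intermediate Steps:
g = -1
L(c, v) = 8 + 2*v/(c + v) (L(c, v) = 8 + (v + v)/(v + c) = 8 + (2*v)/(c + v) = 8 + 2*v/(c + v))
l(S) = 7*S (l(S) = -(-7)*S = 7*S)
L(468, 47) + l(-432) = 2*(4*468 + 5*47)/(468 + 47) + 7*(-432) = 2*(1872 + 235)/515 - 3024 = 2*(1/515)*2107 - 3024 = 4214/515 - 3024 = -1553146/515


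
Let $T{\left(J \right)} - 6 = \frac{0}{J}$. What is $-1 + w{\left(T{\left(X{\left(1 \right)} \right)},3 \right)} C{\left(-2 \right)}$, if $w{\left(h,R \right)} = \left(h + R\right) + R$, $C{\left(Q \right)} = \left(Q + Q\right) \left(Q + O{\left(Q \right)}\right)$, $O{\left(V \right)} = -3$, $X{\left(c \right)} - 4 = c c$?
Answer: $239$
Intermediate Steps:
$X{\left(c \right)} = 4 + c^{2}$ ($X{\left(c \right)} = 4 + c c = 4 + c^{2}$)
$C{\left(Q \right)} = 2 Q \left(-3 + Q\right)$ ($C{\left(Q \right)} = \left(Q + Q\right) \left(Q - 3\right) = 2 Q \left(-3 + Q\right)$)
$T{\left(J \right)} = 6$ ($T{\left(J \right)} = 6 + \frac{0}{J} = 6 + 0 = 6$)
$w{\left(h,R \right)} = h + 2 R$ ($w{\left(h,R \right)} = \left(R + h\right) + R = h + 2 R$)
$-1 + w{\left(T{\left(X{\left(1 \right)} \right)},3 \right)} C{\left(-2 \right)} = -1 + \left(6 + 2 \cdot 3\right) 2 \left(-2\right) \left(-3 - 2\right) = -1 + \left(6 + 6\right) 2 \left(-2\right) \left(-5\right) = -1 + 12 \cdot 20 = -1 + 240 = 239$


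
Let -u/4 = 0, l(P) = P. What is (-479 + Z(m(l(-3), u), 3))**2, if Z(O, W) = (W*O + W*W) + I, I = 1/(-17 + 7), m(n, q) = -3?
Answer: 22953681/100 ≈ 2.2954e+5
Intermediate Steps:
u = 0 (u = -4*0 = 0)
I = -1/10 (I = 1/(-10) = -1/10 ≈ -0.10000)
Z(O, W) = -1/10 + W**2 + O*W (Z(O, W) = (W*O + W*W) - 1/10 = (O*W + W**2) - 1/10 = (W**2 + O*W) - 1/10 = -1/10 + W**2 + O*W)
(-479 + Z(m(l(-3), u), 3))**2 = (-479 + (-1/10 + 3**2 - 3*3))**2 = (-479 + (-1/10 + 9 - 9))**2 = (-479 - 1/10)**2 = (-4791/10)**2 = 22953681/100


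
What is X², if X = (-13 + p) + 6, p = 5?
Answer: 4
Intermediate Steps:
X = -2 (X = (-13 + 5) + 6 = -8 + 6 = -2)
X² = (-2)² = 4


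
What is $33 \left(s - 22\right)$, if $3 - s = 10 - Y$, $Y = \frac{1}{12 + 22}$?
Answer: $- \frac{32505}{34} \approx -956.03$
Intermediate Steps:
$Y = \frac{1}{34} \approx 0.029412$
$s = - \frac{237}{34}$ ($s = 3 - \left(10 - \frac{1}{34}\right) = 3 - \frac{339}{34} = - \frac{237}{34} \approx -6.9706$)
$33 \left(s - 22\right) = 33 \left(- \frac{237}{34} - 22\right) = 33 \left(- \frac{985}{34}\right) = - \frac{32505}{34}$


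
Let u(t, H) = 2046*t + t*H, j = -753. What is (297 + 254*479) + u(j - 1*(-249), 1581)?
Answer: -1706045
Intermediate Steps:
u(t, H) = 2046*t + H*t
(297 + 254*479) + u(j - 1*(-249), 1581) = (297 + 254*479) + (-753 - 1*(-249))*(2046 + 1581) = (297 + 121666) + (-753 + 249)*3627 = 121963 - 504*3627 = 121963 - 1828008 = -1706045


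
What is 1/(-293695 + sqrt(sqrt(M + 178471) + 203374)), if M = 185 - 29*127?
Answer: -1/(293695 - sqrt(203374 + sqrt(174973))) ≈ -3.4101e-6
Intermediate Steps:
M = -3498 (M = 185 - 3683 = -3498)
1/(-293695 + sqrt(sqrt(M + 178471) + 203374)) = 1/(-293695 + sqrt(sqrt(-3498 + 178471) + 203374)) = 1/(-293695 + sqrt(sqrt(174973) + 203374)) = 1/(-293695 + sqrt(203374 + sqrt(174973)))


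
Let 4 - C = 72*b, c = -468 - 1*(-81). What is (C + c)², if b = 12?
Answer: 1555009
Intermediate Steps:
c = -387 (c = -468 + 81 = -387)
C = -860 (C = 4 - 72*12 = 4 - 1*864 = 4 - 864 = -860)
(C + c)² = (-860 - 387)² = (-1247)² = 1555009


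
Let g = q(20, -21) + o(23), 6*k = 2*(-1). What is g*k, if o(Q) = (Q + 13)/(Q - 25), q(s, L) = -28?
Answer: 46/3 ≈ 15.333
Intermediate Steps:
o(Q) = (13 + Q)/(-25 + Q)
k = -1/3 (k = (2*(-1))/6 = (1/6)*(-2) = -1/3 ≈ -0.33333)
g = -46 (g = -28 + (13 + 23)/(-25 + 23) = -28 + 36/(-2) = -28 - 1/2*36 = -28 - 18 = -46)
g*k = -46*(-1/3) = 46/3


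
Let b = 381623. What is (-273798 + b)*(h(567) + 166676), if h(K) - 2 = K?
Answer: 18033192125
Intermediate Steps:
h(K) = 2 + K
(-273798 + b)*(h(567) + 166676) = (-273798 + 381623)*((2 + 567) + 166676) = 107825*(569 + 166676) = 107825*167245 = 18033192125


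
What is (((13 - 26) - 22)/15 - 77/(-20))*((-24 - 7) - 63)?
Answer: -4277/30 ≈ -142.57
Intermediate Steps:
(((13 - 26) - 22)/15 - 77/(-20))*((-24 - 7) - 63) = ((-13 - 22)*(1/15) - 77*(-1/20))*(-31 - 63) = (-35*1/15 + 77/20)*(-94) = (-7/3 + 77/20)*(-94) = (91/60)*(-94) = -4277/30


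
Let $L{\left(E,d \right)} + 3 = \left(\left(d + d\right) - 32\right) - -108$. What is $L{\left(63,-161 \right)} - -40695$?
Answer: $40446$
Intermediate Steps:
$L{\left(E,d \right)} = 73 + 2 d$ ($L{\left(E,d \right)} = -3 + \left(\left(\left(d + d\right) - 32\right) - -108\right) = -3 + \left(\left(2 d - 32\right) + 108\right) = -3 + \left(\left(-32 + 2 d\right) + 108\right) = -3 + \left(76 + 2 d\right) = 73 + 2 d$)
$L{\left(63,-161 \right)} - -40695 = \left(73 + 2 \left(-161\right)\right) - -40695 = \left(73 - 322\right) + 40695 = -249 + 40695 = 40446$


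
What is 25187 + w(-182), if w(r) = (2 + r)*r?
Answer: 57947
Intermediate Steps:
w(r) = r*(2 + r)
25187 + w(-182) = 25187 - 182*(2 - 182) = 25187 - 182*(-180) = 25187 + 32760 = 57947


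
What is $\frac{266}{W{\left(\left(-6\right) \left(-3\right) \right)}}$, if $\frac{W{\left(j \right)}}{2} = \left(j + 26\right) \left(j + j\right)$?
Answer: $\frac{133}{1584} \approx 0.083965$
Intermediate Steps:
$W{\left(j \right)} = 4 j \left(26 + j\right)$ ($W{\left(j \right)} = 2 \left(j + 26\right) \left(j + j\right) = 2 \left(26 + j\right) 2 j = 2 \cdot 2 j \left(26 + j\right) = 4 j \left(26 + j\right)$)
$\frac{266}{W{\left(\left(-6\right) \left(-3\right) \right)}} = \frac{266}{4 \left(\left(-6\right) \left(-3\right)\right) \left(26 - -18\right)} = \frac{266}{4 \cdot 18 \left(26 + 18\right)} = \frac{266}{4 \cdot 18 \cdot 44} = \frac{266}{3168} = 266 \cdot \frac{1}{3168} = \frac{133}{1584}$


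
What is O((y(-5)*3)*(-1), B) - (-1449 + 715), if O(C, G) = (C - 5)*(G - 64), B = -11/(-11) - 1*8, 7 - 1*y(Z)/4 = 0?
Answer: 7053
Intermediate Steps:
y(Z) = 28 (y(Z) = 28 - 4*0 = 28 + 0 = 28)
B = -7 (B = -11*(-1/11) - 8 = 1 - 8 = -7)
O(C, G) = (-64 + G)*(-5 + C) (O(C, G) = (-5 + C)*(-64 + G) = (-64 + G)*(-5 + C))
O((y(-5)*3)*(-1), B) - (-1449 + 715) = (320 - 64*28*3*(-1) - 5*(-7) + ((28*3)*(-1))*(-7)) - (-1449 + 715) = (320 - 5376*(-1) + 35 + (84*(-1))*(-7)) - 1*(-734) = (320 - 64*(-84) + 35 - 84*(-7)) + 734 = (320 + 5376 + 35 + 588) + 734 = 6319 + 734 = 7053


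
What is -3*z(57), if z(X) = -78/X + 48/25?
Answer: -786/475 ≈ -1.6547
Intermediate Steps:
z(X) = 48/25 - 78/X (z(X) = -78/X + 48*(1/25) = -78/X + 48/25 = 48/25 - 78/X)
-3*z(57) = -3*(48/25 - 78/57) = -3*(48/25 - 78*1/57) = -3*(48/25 - 26/19) = -3*262/475 = -786/475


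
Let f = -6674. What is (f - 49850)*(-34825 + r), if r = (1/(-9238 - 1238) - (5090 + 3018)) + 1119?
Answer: 6189992203915/2619 ≈ 2.3635e+9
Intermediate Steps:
r = -73216765/10476 (r = (1/(-10476) - 1*8108) + 1119 = (-1/10476 - 8108) + 1119 = -84939409/10476 + 1119 = -73216765/10476 ≈ -6989.0)
(f - 49850)*(-34825 + r) = (-6674 - 49850)*(-34825 - 73216765/10476) = -56524*(-438043465/10476) = 6189992203915/2619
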